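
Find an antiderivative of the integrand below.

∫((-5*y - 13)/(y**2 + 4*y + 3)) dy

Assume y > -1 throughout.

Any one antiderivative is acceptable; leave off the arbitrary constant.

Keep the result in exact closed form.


Answer: -4*log(y + 1) - log(y + 3).


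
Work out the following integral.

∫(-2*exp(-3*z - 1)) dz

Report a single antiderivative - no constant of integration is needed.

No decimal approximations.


Answer: 2*exp(-3*z - 1)/3.


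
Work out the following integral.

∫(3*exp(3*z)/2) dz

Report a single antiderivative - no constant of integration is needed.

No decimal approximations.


Answer: exp(3*z)/2.


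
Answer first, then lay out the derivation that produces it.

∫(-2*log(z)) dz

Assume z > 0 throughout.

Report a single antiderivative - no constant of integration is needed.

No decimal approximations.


The answer is -2*z*log(z) + 2*z.
Step 1. Integrate ∫(-2*log(z)) dz by parts with u = log(z), dv = (-2) dz, so v = -2*z [assuming z > 0]: now -2*z*log(z) + ∫(2) dz.
Step 2. Evaluate the standard form: now -2*z*log(z) + 2*z.
Answer: -2*z*log(z) + 2*z.


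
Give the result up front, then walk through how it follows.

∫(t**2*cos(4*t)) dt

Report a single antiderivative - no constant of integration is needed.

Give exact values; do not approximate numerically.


The answer is t**2*sin(4*t)/4 + t*cos(4*t)/8 - sin(4*t)/32.
Step 1. Integrate ∫(t**2*cos(4*t)) dt by parts with u = t**2, dv = (cos(4*t)) dt, so v = sin(4*t)/4: now t**2*sin(4*t)/4 + ∫(-t*sin(4*t)/2) dt.
Step 2. Integrate ∫(-t*sin(4*t)/2) dt by parts with u = t, dv = (-sin(4*t)/2) dt, so v = cos(4*t)/8: now t**2*sin(4*t)/4 + t*cos(4*t)/8 + ∫(-cos(4*t)/8) dt.
Step 3. Evaluate the standard form: now t**2*sin(4*t)/4 + t*cos(4*t)/8 - sin(4*t)/32.
Answer: t**2*sin(4*t)/4 + t*cos(4*t)/8 - sin(4*t)/32.


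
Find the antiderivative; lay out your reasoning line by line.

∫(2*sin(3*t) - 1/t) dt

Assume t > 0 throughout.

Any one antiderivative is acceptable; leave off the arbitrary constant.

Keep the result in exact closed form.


Step 1. Rewrite: now ∫(-1/t) dt + ∫(2*sin(3*t)) dt.
Step 2. Evaluate the standard form [assuming t > 0]: now -log(t) + ∫(2*sin(3*t)) dt.
Step 3. Evaluate the standard form: now -log(t) - 2*cos(3*t)/3.
Answer: -log(t) - 2*cos(3*t)/3.


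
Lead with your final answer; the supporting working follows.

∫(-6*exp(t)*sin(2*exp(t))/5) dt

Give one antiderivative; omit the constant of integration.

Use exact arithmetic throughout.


The answer is 3*cos(2*exp(t))/5.
Step 1. Substitute u = exp(t), turning ∫(-6*exp(t)*sin(2*exp(t))/5) dt into ∫(-6*sin(2*u)/5) du: now ∫(-6*sin(2*u)/5) du.
Step 2. Evaluate the standard form: now 3*cos(2*u)/5.
Step 3. Substitute back u = exp(t): now 3*cos(2*exp(t))/5.
Answer: 3*cos(2*exp(t))/5.


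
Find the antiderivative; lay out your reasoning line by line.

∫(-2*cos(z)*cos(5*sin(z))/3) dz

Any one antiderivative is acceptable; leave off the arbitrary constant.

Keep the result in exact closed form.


Step 1. Substitute u = sin(z), turning ∫(-2*cos(z)*cos(5*sin(z))/3) dz into ∫(-2*cos(5*u)/3) du: now ∫(-2*cos(5*u)/3) du.
Step 2. Evaluate the standard form: now -2*sin(5*u)/15.
Step 3. Substitute back u = sin(z): now -2*sin(5*sin(z))/15.
Answer: -2*sin(5*sin(z))/15.


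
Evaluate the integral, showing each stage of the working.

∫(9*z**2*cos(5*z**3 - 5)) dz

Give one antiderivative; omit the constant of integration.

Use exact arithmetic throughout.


Step 1. Substitute u = z**3 - 1, turning ∫(9*z**2*cos(5*z**3 - 5)) dz into ∫(3*cos(5*u)) du: now ∫(3*cos(5*u)) du.
Step 2. Evaluate the standard form: now 3*sin(5*u)/5.
Step 3. Substitute back u = z**3 - 1: now 3*sin(5*z**3 - 5)/5.
Answer: 3*sin(5*z**3 - 5)/5.


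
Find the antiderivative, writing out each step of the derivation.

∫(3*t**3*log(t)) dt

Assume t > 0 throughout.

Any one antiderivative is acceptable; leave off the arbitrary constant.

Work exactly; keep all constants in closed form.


Step 1. Integrate ∫(3*t**3*log(t)) dt by parts with u = log(t), dv = (3*t**3) dt, so v = 3*t**4/4 [assuming t > 0]: now 3*t**4*log(t)/4 + ∫(-3*t**3/4) dt.
Step 2. Evaluate the standard form: now 3*t**4*log(t)/4 - 3*t**4/16.
Answer: 3*t**4*log(t)/4 - 3*t**4/16.


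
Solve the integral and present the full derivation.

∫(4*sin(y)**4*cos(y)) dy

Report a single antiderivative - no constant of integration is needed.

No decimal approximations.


Step 1. Substitute u = sin(y), turning ∫(4*sin(y)**4*cos(y)) dy into ∫(4*u**4) du: now ∫(4*u**4) du.
Step 2. Evaluate the standard form: now 4*u**5/5.
Step 3. Substitute back u = sin(y): now 4*sin(y)**5/5.
Answer: 4*sin(y)**5/5.


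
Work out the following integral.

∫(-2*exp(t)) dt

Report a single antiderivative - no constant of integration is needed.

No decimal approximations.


Answer: -2*exp(t).


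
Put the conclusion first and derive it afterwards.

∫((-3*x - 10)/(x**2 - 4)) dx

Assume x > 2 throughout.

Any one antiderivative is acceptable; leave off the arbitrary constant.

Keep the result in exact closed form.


The answer is -4*log(x - 2) + log(x + 2).
Step 1. Decompose ∫((-3*x - 10)/(x**2 - 4)) dx by partial fractions, (-3*x - 10)/(x**2 - 4) = 1/(x + 2) - 4/(x - 2): now ∫(-4/(x - 2)) dx + ∫(1/(x + 2)) dx.
Step 2. Evaluate the standard form [assuming x > -2]: now log(x + 2) + ∫(-4/(x - 2)) dx.
Step 3. Evaluate the standard form [assuming x > 2]: now -4*log(x - 2) + log(x + 2).
Answer: -4*log(x - 2) + log(x + 2).


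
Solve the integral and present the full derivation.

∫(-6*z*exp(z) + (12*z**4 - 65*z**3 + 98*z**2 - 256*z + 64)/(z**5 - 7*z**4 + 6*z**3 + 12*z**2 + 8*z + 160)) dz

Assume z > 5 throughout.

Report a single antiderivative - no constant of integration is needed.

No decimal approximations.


Step 1. Rewrite: now ∫(-6*z*exp(z)) dz + ∫((12*z**4 - 65*z**3 + 98*z**2 - 256*z + 64)/(z**5 - 7*z**4 + 6*z**3 + 12*z**2 + 8*z + 160)) dz.
Step 2. Integrate ∫(-6*z*exp(z)) dz by parts with u = z, dv = (-6*exp(z)) dz, so v = -6*exp(z): now -6*z*exp(z) + ∫((12*z**4 - 65*z**3 + 98*z**2 - 256*z + 64)/(z**5 - 7*z**4 + 6*z**3 + 12*z**2 + 8*z + 160)) dz + ∫(6*exp(z)) dz.
Step 3. Evaluate the standard form: now -6*z*exp(z) + 6*exp(z) + ∫((12*z**4 - 65*z**3 + 98*z**2 - 256*z + 64)/(z**5 - 7*z**4 + 6*z**3 + 12*z**2 + 8*z + 160)) dz.
Step 4. Decompose ∫((12*z**4 - 65*z**3 + 98*z**2 - 256*z + 64)/(z**5 - 7*z**4 + 6*z**3 + 12*z**2 + 8*z + 160)) dz by partial fractions, (12*z**4 - 65*z**3 + 98*z**2 - 256*z + 64)/(z**5 - 7*z**4 + 6*z**3 + 12*z**2 + 8*z + 160) = -2/(z**2 + 4) + 5/(z + 2) + 4/(z - 4) + 3/(z - 5): now -6*z*exp(z) + 6*exp(z) + ∫(3/(z - 5)) dz + ∫(4/(z - 4)) dz + ∫(5/(z + 2)) dz + ∫(-2/(z**2 + 4)) dz.
Step 5. Evaluate the standard form [assuming z > 4]: now -6*z*exp(z) + 6*exp(z) + 4*log(z - 4) + ∫(3/(z - 5)) dz + ∫(5/(z + 2)) dz + ∫(-2/(z**2 + 4)) dz.
Step 6. Evaluate the standard form [assuming z > 5]: now -6*z*exp(z) + 6*exp(z) + 3*log(z - 5) + 4*log(z - 4) + ∫(5/(z + 2)) dz + ∫(-2/(z**2 + 4)) dz.
Step 7. Evaluate the standard form [assuming z > -2]: now -6*z*exp(z) + 6*exp(z) + 3*log(z - 5) + 4*log(z - 4) + 5*log(z + 2) + ∫(-2/(z**2 + 4)) dz.
Step 8. Evaluate the standard form: now -6*z*exp(z) + 6*exp(z) + 3*log(z - 5) + 4*log(z - 4) + 5*log(z + 2) - atan(z/2).
Answer: -6*z*exp(z) + 6*exp(z) + 3*log(z - 5) + 4*log(z - 4) + 5*log(z + 2) - atan(z/2).


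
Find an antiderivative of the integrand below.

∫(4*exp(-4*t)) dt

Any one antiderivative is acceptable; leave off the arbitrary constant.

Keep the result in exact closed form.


Answer: -exp(-4*t).


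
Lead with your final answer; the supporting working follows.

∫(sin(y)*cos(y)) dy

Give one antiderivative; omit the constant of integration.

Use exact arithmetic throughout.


The answer is sin(y)**2/2.
Step 1. Substitute u = sin(y), turning ∫(sin(y)*cos(y)) dy into ∫(u) du: now ∫(u) du.
Step 2. Evaluate the standard form: now u**2/2.
Step 3. Substitute back u = sin(y): now sin(y)**2/2.
Answer: sin(y)**2/2.


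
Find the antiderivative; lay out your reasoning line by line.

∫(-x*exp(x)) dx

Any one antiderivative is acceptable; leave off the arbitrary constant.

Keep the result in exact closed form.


Step 1. Integrate ∫(-x*exp(x)) dx by parts with u = x, dv = (-exp(x)) dx, so v = -exp(x): now -x*exp(x) + ∫(exp(x)) dx.
Step 2. Evaluate the standard form: now -x*exp(x) + exp(x).
Answer: -x*exp(x) + exp(x).


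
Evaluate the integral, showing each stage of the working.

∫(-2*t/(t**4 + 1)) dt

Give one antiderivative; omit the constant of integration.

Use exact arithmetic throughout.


Step 1. Substitute u = t**2, turning ∫(-2*t/(t**4 + 1)) dt into ∫(-1/(u**2 + 1)) du: now ∫(-1/(u**2 + 1)) du.
Step 2. Evaluate the standard form: now -atan(u).
Step 3. Substitute back u = t**2: now -atan(t**2).
Answer: -atan(t**2).


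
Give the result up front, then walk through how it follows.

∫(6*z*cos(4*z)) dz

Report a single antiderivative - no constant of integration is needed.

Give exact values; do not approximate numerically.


The answer is 3*z*sin(4*z)/2 + 3*cos(4*z)/8.
Step 1. Integrate ∫(6*z*cos(4*z)) dz by parts with u = z, dv = (6*cos(4*z)) dz, so v = 3*sin(4*z)/2: now 3*z*sin(4*z)/2 + ∫(-3*sin(4*z)/2) dz.
Step 2. Evaluate the standard form: now 3*z*sin(4*z)/2 + 3*cos(4*z)/8.
Answer: 3*z*sin(4*z)/2 + 3*cos(4*z)/8.


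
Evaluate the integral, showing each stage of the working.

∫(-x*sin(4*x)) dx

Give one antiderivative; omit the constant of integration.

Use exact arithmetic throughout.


Step 1. Integrate ∫(-x*sin(4*x)) dx by parts with u = x, dv = (-sin(4*x)) dx, so v = cos(4*x)/4: now x*cos(4*x)/4 + ∫(-cos(4*x)/4) dx.
Step 2. Evaluate the standard form: now x*cos(4*x)/4 - sin(4*x)/16.
Answer: x*cos(4*x)/4 - sin(4*x)/16.


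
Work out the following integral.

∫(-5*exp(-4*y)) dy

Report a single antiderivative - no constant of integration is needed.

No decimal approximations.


Answer: 5*exp(-4*y)/4.


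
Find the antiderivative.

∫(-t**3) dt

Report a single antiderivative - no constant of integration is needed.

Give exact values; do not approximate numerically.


Answer: -t**4/4.


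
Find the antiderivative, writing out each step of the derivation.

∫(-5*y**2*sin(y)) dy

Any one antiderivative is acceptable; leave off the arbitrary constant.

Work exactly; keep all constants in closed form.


Step 1. Integrate ∫(-5*y**2*sin(y)) dy by parts with u = y**2, dv = (-5*sin(y)) dy, so v = 5*cos(y): now 5*y**2*cos(y) + ∫(-10*y*cos(y)) dy.
Step 2. Integrate ∫(-10*y*cos(y)) dy by parts with u = y, dv = (-10*cos(y)) dy, so v = -10*sin(y): now 5*y**2*cos(y) - 10*y*sin(y) + ∫(10*sin(y)) dy.
Step 3. Evaluate the standard form: now 5*y**2*cos(y) - 10*y*sin(y) - 10*cos(y).
Answer: 5*y**2*cos(y) - 10*y*sin(y) - 10*cos(y).


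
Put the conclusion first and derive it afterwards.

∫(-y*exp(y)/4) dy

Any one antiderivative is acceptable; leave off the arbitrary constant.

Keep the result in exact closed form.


The answer is -y*exp(y)/4 + exp(y)/4.
Step 1. Integrate ∫(-y*exp(y)/4) dy by parts with u = y, dv = (-exp(y)/4) dy, so v = -exp(y)/4: now -y*exp(y)/4 + ∫(exp(y)/4) dy.
Step 2. Evaluate the standard form: now -y*exp(y)/4 + exp(y)/4.
Answer: -y*exp(y)/4 + exp(y)/4.


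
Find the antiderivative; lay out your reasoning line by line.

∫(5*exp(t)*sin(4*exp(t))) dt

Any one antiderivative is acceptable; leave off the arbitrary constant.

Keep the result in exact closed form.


Step 1. Substitute u = exp(t), turning ∫(5*exp(t)*sin(4*exp(t))) dt into ∫(5*sin(4*u)) du: now ∫(5*sin(4*u)) du.
Step 2. Evaluate the standard form: now -5*cos(4*u)/4.
Step 3. Substitute back u = exp(t): now -5*cos(4*exp(t))/4.
Answer: -5*cos(4*exp(t))/4.


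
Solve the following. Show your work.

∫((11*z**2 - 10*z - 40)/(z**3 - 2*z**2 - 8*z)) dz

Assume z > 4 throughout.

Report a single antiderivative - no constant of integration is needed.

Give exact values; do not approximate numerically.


Step 1. Decompose ∫((11*z**2 - 10*z - 40)/(z**3 - 2*z**2 - 8*z)) dz by partial fractions, (11*z**2 - 10*z - 40)/(z**3 - 2*z**2 - 8*z) = 2/(z + 2) + 4/(z - 4) + 5/z: now ∫(5/z) dz + ∫(4/(z - 4)) dz + ∫(2/(z + 2)) dz.
Step 2. Evaluate the standard form [assuming z > -2]: now 2*log(z + 2) + ∫(5/z) dz + ∫(4/(z - 4)) dz.
Step 3. Evaluate the standard form [assuming z > 0]: now 5*log(z) + 2*log(z + 2) + ∫(4/(z - 4)) dz.
Step 4. Evaluate the standard form [assuming z > 4]: now 5*log(z) + 4*log(z - 4) + 2*log(z + 2).
Answer: 5*log(z) + 4*log(z - 4) + 2*log(z + 2).


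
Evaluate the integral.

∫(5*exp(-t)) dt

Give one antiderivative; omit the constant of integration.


Answer: -5*exp(-t).


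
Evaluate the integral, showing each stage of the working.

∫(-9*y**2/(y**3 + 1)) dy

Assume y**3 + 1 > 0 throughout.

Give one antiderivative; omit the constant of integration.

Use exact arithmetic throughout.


Step 1. Substitute u = y**3 + 1, turning ∫(-9*y**2/(y**3 + 1)) dy into ∫(-3/u) du: now ∫(-3/u) du.
Step 2. Evaluate the standard form [assuming u > 0]: now -3*log(u).
Step 3. Substitute back u = y**3 + 1: now -3*log(y**3 + 1).
Answer: -3*log(y**3 + 1).


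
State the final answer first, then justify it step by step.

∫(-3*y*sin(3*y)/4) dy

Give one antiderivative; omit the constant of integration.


The answer is y*cos(3*y)/4 - sin(3*y)/12.
Step 1. Integrate ∫(-3*y*sin(3*y)/4) dy by parts with u = y, dv = (-3*sin(3*y)/4) dy, so v = cos(3*y)/4: now y*cos(3*y)/4 + ∫(-cos(3*y)/4) dy.
Step 2. Evaluate the standard form: now y*cos(3*y)/4 - sin(3*y)/12.
Answer: y*cos(3*y)/4 - sin(3*y)/12.


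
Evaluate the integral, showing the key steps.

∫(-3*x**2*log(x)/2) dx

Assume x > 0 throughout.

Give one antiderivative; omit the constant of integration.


Step 1. Integrate ∫(-3*x**2*log(x)/2) dx by parts with u = log(x), dv = (-3*x**2/2) dx, so v = -x**3/2 [assuming x > 0]: now -x**3*log(x)/2 + ∫(x**2/2) dx.
Step 2. Evaluate the standard form: now -x**3*log(x)/2 + x**3/6.
Answer: -x**3*log(x)/2 + x**3/6.


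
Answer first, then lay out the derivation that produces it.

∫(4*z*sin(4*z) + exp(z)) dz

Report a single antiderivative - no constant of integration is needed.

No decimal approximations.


The answer is -z*cos(4*z) + exp(z) + sin(4*z)/4.
Step 1. Rewrite: now ∫(4*z*sin(4*z)) dz + ∫(exp(z)) dz.
Step 2. Integrate ∫(4*z*sin(4*z)) dz by parts with u = z, dv = (4*sin(4*z)) dz, so v = -cos(4*z): now -z*cos(4*z) + ∫(exp(z)) dz + ∫(cos(4*z)) dz.
Step 3. Evaluate the standard form: now -z*cos(4*z) + sin(4*z)/4 + ∫(exp(z)) dz.
Step 4. Evaluate the standard form: now -z*cos(4*z) + exp(z) + sin(4*z)/4.
Answer: -z*cos(4*z) + exp(z) + sin(4*z)/4.


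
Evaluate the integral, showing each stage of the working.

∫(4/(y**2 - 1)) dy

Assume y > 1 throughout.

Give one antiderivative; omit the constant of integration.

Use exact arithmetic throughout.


Step 1. Decompose ∫(4/(y**2 - 1)) dy by partial fractions, 4/(y**2 - 1) = -2/(y + 1) + 2/(y - 1): now ∫(2/(y - 1)) dy + ∫(-2/(y + 1)) dy.
Step 2. Evaluate the standard form [assuming y > 1]: now 2*log(y - 1) + ∫(-2/(y + 1)) dy.
Step 3. Evaluate the standard form [assuming y > -1]: now 2*log(y - 1) - 2*log(y + 1).
Answer: 2*log(y - 1) - 2*log(y + 1).


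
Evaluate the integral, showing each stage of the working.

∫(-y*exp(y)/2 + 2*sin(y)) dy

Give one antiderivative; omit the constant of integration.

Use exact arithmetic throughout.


Step 1. Rewrite: now ∫(-y*exp(y)/2) dy + ∫(2*sin(y)) dy.
Step 2. Evaluate the standard form: now -2*cos(y) + ∫(-y*exp(y)/2) dy.
Step 3. Integrate ∫(-y*exp(y)/2) dy by parts with u = y, dv = (-exp(y)/2) dy, so v = -exp(y)/2: now -y*exp(y)/2 - 2*cos(y) + ∫(exp(y)/2) dy.
Step 4. Evaluate the standard form: now -y*exp(y)/2 + exp(y)/2 - 2*cos(y).
Answer: -y*exp(y)/2 + exp(y)/2 - 2*cos(y).


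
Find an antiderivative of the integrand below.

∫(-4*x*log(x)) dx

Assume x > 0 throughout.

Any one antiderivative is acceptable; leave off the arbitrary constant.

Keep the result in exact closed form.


Answer: -2*x**2*log(x) + x**2.


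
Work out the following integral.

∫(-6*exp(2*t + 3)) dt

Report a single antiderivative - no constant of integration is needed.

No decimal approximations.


Answer: -3*exp(2*t + 3).


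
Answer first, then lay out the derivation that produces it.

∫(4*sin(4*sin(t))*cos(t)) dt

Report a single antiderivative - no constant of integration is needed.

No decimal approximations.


The answer is -cos(4*sin(t)).
Step 1. Substitute u = sin(t), turning ∫(4*sin(4*sin(t))*cos(t)) dt into ∫(4*sin(4*u)) du: now ∫(4*sin(4*u)) du.
Step 2. Evaluate the standard form: now -cos(4*u).
Step 3. Substitute back u = sin(t): now -cos(4*sin(t)).
Answer: -cos(4*sin(t)).


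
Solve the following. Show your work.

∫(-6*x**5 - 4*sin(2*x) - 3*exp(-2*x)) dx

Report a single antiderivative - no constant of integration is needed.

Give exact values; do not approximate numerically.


Step 1. Rewrite: now ∫(-6*x**5) dx + ∫(-3*exp(-2*x)) dx + ∫(-4*sin(2*x)) dx.
Step 2. Evaluate the standard form: now -x**6 + ∫(-3*exp(-2*x)) dx + ∫(-4*sin(2*x)) dx.
Step 3. Evaluate the standard form: now -x**6 + 2*cos(2*x) + ∫(-3*exp(-2*x)) dx.
Step 4. Evaluate the standard form: now -x**6 + 2*cos(2*x) + 3*exp(-2*x)/2.
Answer: -x**6 + 2*cos(2*x) + 3*exp(-2*x)/2.


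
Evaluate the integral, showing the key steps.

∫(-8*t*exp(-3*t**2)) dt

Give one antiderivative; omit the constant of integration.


Step 1. Substitute u = t**2, turning ∫(-8*t*exp(-3*t**2)) dt into ∫(-4*exp(-3*u)) du: now ∫(-4*exp(-3*u)) du.
Step 2. Evaluate the standard form: now 4*exp(-3*u)/3.
Step 3. Substitute back u = t**2: now 4*exp(-3*t**2)/3.
Answer: 4*exp(-3*t**2)/3.


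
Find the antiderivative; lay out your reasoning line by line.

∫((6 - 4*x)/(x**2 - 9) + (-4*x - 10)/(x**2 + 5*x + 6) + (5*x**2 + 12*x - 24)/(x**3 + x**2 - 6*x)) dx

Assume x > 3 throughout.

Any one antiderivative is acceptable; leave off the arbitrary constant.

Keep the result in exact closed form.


Step 1. Rewrite: now ∫((6 - 4*x)/(x**2 - 9)) dx + ∫((-4*x - 10)/(x**2 + 5*x + 6)) dx + ∫((5*x**2 + 12*x - 24)/(x**3 + x**2 - 6*x)) dx.
Step 2. Decompose ∫((-4*x - 10)/(x**2 + 5*x + 6)) dx by partial fractions, (-4*x - 10)/(x**2 + 5*x + 6) = -2/(x + 3) - 2/(x + 2): now ∫((6 - 4*x)/(x**2 - 9)) dx + ∫((5*x**2 + 12*x - 24)/(x**3 + x**2 - 6*x)) dx + ∫(-2/(x + 2)) dx + ∫(-2/(x + 3)) dx.
Step 3. Evaluate the standard form [assuming x > -2]: now -2*log(x + 2) + ∫((6 - 4*x)/(x**2 - 9)) dx + ∫((5*x**2 + 12*x - 24)/(x**3 + x**2 - 6*x)) dx + ∫(-2/(x + 3)) dx.
Step 4. Evaluate the standard form [assuming x > -3]: now -2*log(x + 2) - 2*log(x + 3) + ∫((6 - 4*x)/(x**2 - 9)) dx + ∫((5*x**2 + 12*x - 24)/(x**3 + x**2 - 6*x)) dx.
Step 5. Decompose ∫((6 - 4*x)/(x**2 - 9)) dx by partial fractions, (6 - 4*x)/(x**2 - 9) = -3/(x + 3) - 1/(x - 3): now -2*log(x + 2) - 2*log(x + 3) + ∫((5*x**2 + 12*x - 24)/(x**3 + x**2 - 6*x)) dx + ∫(-1/(x - 3)) dx + ∫(-3/(x + 3)) dx.
Step 6. Evaluate the standard form [assuming x > 3]: now -log(x - 3) - 2*log(x + 2) - 2*log(x + 3) + ∫((5*x**2 + 12*x - 24)/(x**3 + x**2 - 6*x)) dx + ∫(-3/(x + 3)) dx.
Step 7. Evaluate the standard form [assuming x > -3]: now -log(x - 3) - 2*log(x + 2) - 5*log(x + 3) + ∫((5*x**2 + 12*x - 24)/(x**3 + x**2 - 6*x)) dx.
Step 8. Decompose ∫((5*x**2 + 12*x - 24)/(x**3 + x**2 - 6*x)) dx by partial fractions, (5*x**2 + 12*x - 24)/(x**3 + x**2 - 6*x) = -1/(x + 3) + 2/(x - 2) + 4/x: now -log(x - 3) - 2*log(x + 2) - 5*log(x + 3) + ∫(4/x) dx + ∫(2/(x - 2)) dx + ∫(-1/(x + 3)) dx.
Step 9. Evaluate the standard form [assuming x > 0]: now 4*log(x) - log(x - 3) - 2*log(x + 2) - 5*log(x + 3) + ∫(2/(x - 2)) dx + ∫(-1/(x + 3)) dx.
Step 10. Evaluate the standard form [assuming x > 2]: now 4*log(x) - log(x - 3) + 2*log(x - 2) - 2*log(x + 2) - 5*log(x + 3) + ∫(-1/(x + 3)) dx.
Step 11. Evaluate the standard form [assuming x > -3]: now 4*log(x) - log(x - 3) + 2*log(x - 2) - 2*log(x + 2) - 6*log(x + 3).
Answer: 4*log(x) - log(x - 3) + 2*log(x - 2) - 2*log(x + 2) - 6*log(x + 3).


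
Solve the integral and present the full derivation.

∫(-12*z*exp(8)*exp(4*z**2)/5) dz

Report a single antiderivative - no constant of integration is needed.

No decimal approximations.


Step 1. Substitute u = z**2 + 2, turning ∫(-12*z*exp(8)*exp(4*z**2)/5) dz into ∫(-6*exp(4*u)/5) du: now ∫(-6*exp(4*u)/5) du.
Step 2. Evaluate the standard form: now -3*exp(4*u)/10.
Step 3. Substitute back u = z**2 + 2: now -3*exp(4*z**2 + 8)/10.
Answer: -3*exp(4*z**2 + 8)/10.


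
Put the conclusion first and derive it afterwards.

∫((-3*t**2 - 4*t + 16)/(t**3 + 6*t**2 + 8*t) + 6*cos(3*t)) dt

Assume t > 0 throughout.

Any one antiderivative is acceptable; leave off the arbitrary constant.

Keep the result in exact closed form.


The answer is 2*log(t) - 3*log(t + 2) - 2*log(t + 4) + 2*sin(3*t).
Step 1. Rewrite: now ∫((-3*t**2 - 4*t + 16)/(t**3 + 6*t**2 + 8*t)) dt + ∫(6*cos(3*t)) dt.
Step 2. Evaluate the standard form: now 2*sin(3*t) + ∫((-3*t**2 - 4*t + 16)/(t**3 + 6*t**2 + 8*t)) dt.
Step 3. Decompose ∫((-3*t**2 - 4*t + 16)/(t**3 + 6*t**2 + 8*t)) dt by partial fractions, (-3*t**2 - 4*t + 16)/(t**3 + 6*t**2 + 8*t) = -2/(t + 4) - 3/(t + 2) + 2/t: now 2*sin(3*t) + ∫(2/t) dt + ∫(-3/(t + 2)) dt + ∫(-2/(t + 4)) dt.
Step 4. Evaluate the standard form [assuming t > -4]: now -2*log(t + 4) + 2*sin(3*t) + ∫(2/t) dt + ∫(-3/(t + 2)) dt.
Step 5. Evaluate the standard form [assuming t > -2]: now -3*log(t + 2) - 2*log(t + 4) + 2*sin(3*t) + ∫(2/t) dt.
Step 6. Evaluate the standard form [assuming t > 0]: now 2*log(t) - 3*log(t + 2) - 2*log(t + 4) + 2*sin(3*t).
Answer: 2*log(t) - 3*log(t + 2) - 2*log(t + 4) + 2*sin(3*t).


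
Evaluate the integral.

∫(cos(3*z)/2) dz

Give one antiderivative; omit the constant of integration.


Answer: sin(3*z)/6.


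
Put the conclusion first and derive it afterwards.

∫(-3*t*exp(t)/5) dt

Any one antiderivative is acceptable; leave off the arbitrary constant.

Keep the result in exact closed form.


The answer is -3*t*exp(t)/5 + 3*exp(t)/5.
Step 1. Integrate ∫(-3*t*exp(t)/5) dt by parts with u = t, dv = (-3*exp(t)/5) dt, so v = -3*exp(t)/5: now -3*t*exp(t)/5 + ∫(3*exp(t)/5) dt.
Step 2. Evaluate the standard form: now -3*t*exp(t)/5 + 3*exp(t)/5.
Answer: -3*t*exp(t)/5 + 3*exp(t)/5.


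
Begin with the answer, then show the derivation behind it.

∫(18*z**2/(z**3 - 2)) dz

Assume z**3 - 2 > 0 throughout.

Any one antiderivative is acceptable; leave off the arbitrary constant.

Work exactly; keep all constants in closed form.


The answer is 6*log(z**3 - 2).
Step 1. Substitute u = z**3 - 2, turning ∫(18*z**2/(z**3 - 2)) dz into ∫(6/u) du: now ∫(6/u) du.
Step 2. Evaluate the standard form [assuming u > 0]: now 6*log(u).
Step 3. Substitute back u = z**3 - 2: now 6*log(z**3 - 2).
Answer: 6*log(z**3 - 2).


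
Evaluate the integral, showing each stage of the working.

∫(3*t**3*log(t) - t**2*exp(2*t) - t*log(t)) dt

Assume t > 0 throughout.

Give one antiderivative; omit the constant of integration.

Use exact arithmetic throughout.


Step 1. Rewrite: now ∫(-t*log(t)) dt + ∫(-t**2*exp(2*t)) dt + ∫(3*t**3*log(t)) dt.
Step 2. Integrate ∫(-t**2*exp(2*t)) dt by parts with u = t**2, dv = (-exp(2*t)) dt, so v = -exp(2*t)/2: now -t**2*exp(2*t)/2 + ∫(t*exp(2*t)) dt + ∫(-t*log(t)) dt + ∫(3*t**3*log(t)) dt.
Step 3. Integrate ∫(t*exp(2*t)) dt by parts with u = t, dv = (exp(2*t)) dt, so v = exp(2*t)/2: now -t**2*exp(2*t)/2 + t*exp(2*t)/2 + ∫(-t*log(t)) dt + ∫(3*t**3*log(t)) dt + ∫(-exp(2*t)/2) dt.
Step 4. Evaluate the standard form: now -t**2*exp(2*t)/2 + t*exp(2*t)/2 - exp(2*t)/4 + ∫(-t*log(t)) dt + ∫(3*t**3*log(t)) dt.
Step 5. Integrate ∫(-t*log(t)) dt by parts with u = log(t), dv = (-t) dt, so v = -t**2/2 [assuming t > 0]: now -t**2*exp(2*t)/2 - t**2*log(t)/2 + t*exp(2*t)/2 - exp(2*t)/4 + ∫(t/2) dt + ∫(3*t**3*log(t)) dt.
Step 6. Evaluate the standard form: now -t**2*exp(2*t)/2 - t**2*log(t)/2 + t**2/4 + t*exp(2*t)/2 - exp(2*t)/4 + ∫(3*t**3*log(t)) dt.
Step 7. Integrate ∫(3*t**3*log(t)) dt by parts with u = log(t), dv = (3*t**3) dt, so v = 3*t**4/4 [assuming t > 0]: now 3*t**4*log(t)/4 - t**2*exp(2*t)/2 - t**2*log(t)/2 + t**2/4 + t*exp(2*t)/2 - exp(2*t)/4 + ∫(-3*t**3/4) dt.
Step 8. Evaluate the standard form: now 3*t**4*log(t)/4 - 3*t**4/16 - t**2*exp(2*t)/2 - t**2*log(t)/2 + t**2/4 + t*exp(2*t)/2 - exp(2*t)/4.
Answer: 3*t**4*log(t)/4 - 3*t**4/16 - t**2*exp(2*t)/2 - t**2*log(t)/2 + t**2/4 + t*exp(2*t)/2 - exp(2*t)/4.


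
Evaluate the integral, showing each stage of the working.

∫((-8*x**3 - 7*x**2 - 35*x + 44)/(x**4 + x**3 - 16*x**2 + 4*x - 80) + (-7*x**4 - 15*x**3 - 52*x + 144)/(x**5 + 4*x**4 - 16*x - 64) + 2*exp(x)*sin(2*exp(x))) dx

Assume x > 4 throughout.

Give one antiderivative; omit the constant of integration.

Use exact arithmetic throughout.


Step 1. Rewrite: now ∫((-8*x**3 - 7*x**2 - 35*x + 44)/(x**4 + x**3 - 16*x**2 + 4*x - 80)) dx + ∫((-7*x**4 - 15*x**3 - 52*x + 144)/(x**5 + 4*x**4 - 16*x - 64)) dx + ∫(2*exp(x)*sin(2*exp(x))) dx.
Step 2. Decompose ∫((-7*x**4 - 15*x**3 - 52*x + 144)/(x**5 + 4*x**4 - 16*x - 64)) dx by partial fractions, (-7*x**4 - 15*x**3 - 52*x + 144)/(x**5 + 4*x**4 - 16*x - 64) = -1/(x**2 + 4) - 2/(x + 4) - 4/(x + 2) - 1/(x - 2): now ∫((-8*x**3 - 7*x**2 - 35*x + 44)/(x**4 + x**3 - 16*x**2 + 4*x - 80)) dx + ∫(2*exp(x)*sin(2*exp(x))) dx + ∫(-1/(x - 2)) dx + ∫(-4/(x + 2)) dx + ∫(-2/(x + 4)) dx + ∫(-1/(x**2 + 4)) dx.
Step 3. Evaluate the standard form [assuming x > -4]: now -2*log(x + 4) + ∫((-8*x**3 - 7*x**2 - 35*x + 44)/(x**4 + x**3 - 16*x**2 + 4*x - 80)) dx + ∫(2*exp(x)*sin(2*exp(x))) dx + ∫(-1/(x - 2)) dx + ∫(-4/(x + 2)) dx + ∫(-1/(x**2 + 4)) dx.
Step 4. Evaluate the standard form [assuming x > 2]: now -log(x - 2) - 2*log(x + 4) + ∫((-8*x**3 - 7*x**2 - 35*x + 44)/(x**4 + x**3 - 16*x**2 + 4*x - 80)) dx + ∫(2*exp(x)*sin(2*exp(x))) dx + ∫(-4/(x + 2)) dx + ∫(-1/(x**2 + 4)) dx.
Step 5. Evaluate the standard form [assuming x > -2]: now -log(x - 2) - 4*log(x + 2) - 2*log(x + 4) + ∫((-8*x**3 - 7*x**2 - 35*x + 44)/(x**4 + x**3 - 16*x**2 + 4*x - 80)) dx + ∫(2*exp(x)*sin(2*exp(x))) dx + ∫(-1/(x**2 + 4)) dx.
Step 6. Evaluate the standard form: now -log(x - 2) - 4*log(x + 2) - 2*log(x + 4) - atan(x/2)/2 + ∫((-8*x**3 - 7*x**2 - 35*x + 44)/(x**4 + x**3 - 16*x**2 + 4*x - 80)) dx + ∫(2*exp(x)*sin(2*exp(x))) dx.
Step 7. Substitute u = exp(x), turning ∫(2*exp(x)*sin(2*exp(x))) dx into ∫(2*sin(2*u)) du: now -log(x - 2) - 4*log(x + 2) - 2*log(x + 4) - atan(x/2)/2 + ∫((-8*x**3 - 7*x**2 - 35*x + 44)/(x**4 + x**3 - 16*x**2 + 4*x - 80)) dx + ∫(2*sin(2*u)) du.
Step 8. Evaluate the standard form: now -log(x - 2) - 4*log(x + 2) - 2*log(x + 4) - cos(2*u) - atan(x/2)/2 + ∫((-8*x**3 - 7*x**2 - 35*x + 44)/(x**4 + x**3 - 16*x**2 + 4*x - 80)) dx.
Step 9. Substitute back u = exp(x): now -log(x - 2) - 4*log(x + 2) - 2*log(x + 4) - cos(2*exp(x)) - atan(x/2)/2 + ∫((-8*x**3 - 7*x**2 - 35*x + 44)/(x**4 + x**3 - 16*x**2 + 4*x - 80)) dx.
Step 10. Decompose ∫((-8*x**3 - 7*x**2 - 35*x + 44)/(x**4 + x**3 - 16*x**2 + 4*x - 80)) dx by partial fractions, (-8*x**3 - 7*x**2 - 35*x + 44)/(x**4 + x**3 - 16*x**2 + 4*x - 80) = -3/(x**2 + 4) - 4/(x + 5) - 4/(x - 4): now -log(x - 2) - 4*log(x + 2) - 2*log(x + 4) - cos(2*exp(x)) - atan(x/2)/2 + ∫(-4/(x - 4)) dx + ∫(-4/(x + 5)) dx + ∫(-3/(x**2 + 4)) dx.
Step 11. Evaluate the standard form [assuming x > -5]: now -log(x - 2) - 4*log(x + 2) - 2*log(x + 4) - 4*log(x + 5) - cos(2*exp(x)) - atan(x/2)/2 + ∫(-4/(x - 4)) dx + ∫(-3/(x**2 + 4)) dx.
Step 12. Evaluate the standard form [assuming x > 4]: now -4*log(x - 4) - log(x - 2) - 4*log(x + 2) - 2*log(x + 4) - 4*log(x + 5) - cos(2*exp(x)) - atan(x/2)/2 + ∫(-3/(x**2 + 4)) dx.
Step 13. Evaluate the standard form: now -4*log(x - 4) - log(x - 2) - 4*log(x + 2) - 2*log(x + 4) - 4*log(x + 5) - cos(2*exp(x)) - 2*atan(x/2).
Answer: -4*log(x - 4) - log(x - 2) - 4*log(x + 2) - 2*log(x + 4) - 4*log(x + 5) - cos(2*exp(x)) - 2*atan(x/2).


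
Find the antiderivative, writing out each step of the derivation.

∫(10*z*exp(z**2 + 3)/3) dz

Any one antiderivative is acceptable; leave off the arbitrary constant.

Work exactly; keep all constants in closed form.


Step 1. Substitute u = z**2 + 3, turning ∫(10*z*exp(z**2 + 3)/3) dz into ∫(5*exp(u)/3) du: now ∫(5*exp(u)/3) du.
Step 2. Evaluate the standard form: now 5*exp(u)/3.
Step 3. Substitute back u = z**2 + 3: now 5*exp(z**2 + 3)/3.
Answer: 5*exp(z**2 + 3)/3.


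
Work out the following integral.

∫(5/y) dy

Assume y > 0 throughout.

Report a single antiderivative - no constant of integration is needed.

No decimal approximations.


Answer: 5*log(y).


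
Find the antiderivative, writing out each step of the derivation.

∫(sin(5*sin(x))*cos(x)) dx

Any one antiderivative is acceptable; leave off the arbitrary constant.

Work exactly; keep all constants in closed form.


Step 1. Substitute u = sin(x), turning ∫(sin(5*sin(x))*cos(x)) dx into ∫(sin(5*u)) du: now ∫(sin(5*u)) du.
Step 2. Evaluate the standard form: now -cos(5*u)/5.
Step 3. Substitute back u = sin(x): now -cos(5*sin(x))/5.
Answer: -cos(5*sin(x))/5.


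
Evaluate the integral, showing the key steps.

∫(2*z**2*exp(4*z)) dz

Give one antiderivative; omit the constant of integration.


Step 1. Integrate ∫(2*z**2*exp(4*z)) dz by parts with u = z**2, dv = (2*exp(4*z)) dz, so v = exp(4*z)/2: now z**2*exp(4*z)/2 + ∫(-z*exp(4*z)) dz.
Step 2. Integrate ∫(-z*exp(4*z)) dz by parts with u = z, dv = (-exp(4*z)) dz, so v = -exp(4*z)/4: now z**2*exp(4*z)/2 - z*exp(4*z)/4 + ∫(exp(4*z)/4) dz.
Step 3. Evaluate the standard form: now z**2*exp(4*z)/2 - z*exp(4*z)/4 + exp(4*z)/16.
Answer: z**2*exp(4*z)/2 - z*exp(4*z)/4 + exp(4*z)/16.


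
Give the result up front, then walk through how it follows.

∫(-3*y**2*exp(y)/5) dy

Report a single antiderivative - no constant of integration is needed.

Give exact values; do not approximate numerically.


The answer is -3*y**2*exp(y)/5 + 6*y*exp(y)/5 - 6*exp(y)/5.
Step 1. Integrate ∫(-3*y**2*exp(y)/5) dy by parts with u = y**2, dv = (-3*exp(y)/5) dy, so v = -3*exp(y)/5: now -3*y**2*exp(y)/5 + ∫(6*y*exp(y)/5) dy.
Step 2. Integrate ∫(6*y*exp(y)/5) dy by parts with u = y, dv = (6*exp(y)/5) dy, so v = 6*exp(y)/5: now -3*y**2*exp(y)/5 + 6*y*exp(y)/5 + ∫(-6*exp(y)/5) dy.
Step 3. Evaluate the standard form: now -3*y**2*exp(y)/5 + 6*y*exp(y)/5 - 6*exp(y)/5.
Answer: -3*y**2*exp(y)/5 + 6*y*exp(y)/5 - 6*exp(y)/5.


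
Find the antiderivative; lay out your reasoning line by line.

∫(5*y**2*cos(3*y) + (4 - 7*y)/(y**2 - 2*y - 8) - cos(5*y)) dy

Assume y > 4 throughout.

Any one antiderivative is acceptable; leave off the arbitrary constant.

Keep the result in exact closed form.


Step 1. Rewrite: now ∫(5*y**2*cos(3*y)) dy + ∫((4 - 7*y)/(y**2 - 2*y - 8)) dy + ∫(-cos(5*y)) dy.
Step 2. Decompose ∫((4 - 7*y)/(y**2 - 2*y - 8)) dy by partial fractions, (4 - 7*y)/(y**2 - 2*y - 8) = -3/(y + 2) - 4/(y - 4): now ∫(5*y**2*cos(3*y)) dy + ∫(-4/(y - 4)) dy + ∫(-3/(y + 2)) dy + ∫(-cos(5*y)) dy.
Step 3. Evaluate the standard form [assuming y > -2]: now -3*log(y + 2) + ∫(5*y**2*cos(3*y)) dy + ∫(-4/(y - 4)) dy + ∫(-cos(5*y)) dy.
Step 4. Evaluate the standard form [assuming y > 4]: now -4*log(y - 4) - 3*log(y + 2) + ∫(5*y**2*cos(3*y)) dy + ∫(-cos(5*y)) dy.
Step 5. Evaluate the standard form: now -4*log(y - 4) - 3*log(y + 2) - sin(5*y)/5 + ∫(5*y**2*cos(3*y)) dy.
Step 6. Integrate ∫(5*y**2*cos(3*y)) dy by parts with u = y**2, dv = (5*cos(3*y)) dy, so v = 5*sin(3*y)/3: now 5*y**2*sin(3*y)/3 - 4*log(y - 4) - 3*log(y + 2) - sin(5*y)/5 + ∫(-10*y*sin(3*y)/3) dy.
Step 7. Integrate ∫(-10*y*sin(3*y)/3) dy by parts with u = y, dv = (-10*sin(3*y)/3) dy, so v = 10*cos(3*y)/9: now 5*y**2*sin(3*y)/3 + 10*y*cos(3*y)/9 - 4*log(y - 4) - 3*log(y + 2) - sin(5*y)/5 + ∫(-10*cos(3*y)/9) dy.
Step 8. Evaluate the standard form: now 5*y**2*sin(3*y)/3 + 10*y*cos(3*y)/9 - 4*log(y - 4) - 3*log(y + 2) - 10*sin(3*y)/27 - sin(5*y)/5.
Answer: 5*y**2*sin(3*y)/3 + 10*y*cos(3*y)/9 - 4*log(y - 4) - 3*log(y + 2) - 10*sin(3*y)/27 - sin(5*y)/5.


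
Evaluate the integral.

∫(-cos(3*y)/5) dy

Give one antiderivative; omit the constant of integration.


Answer: -sin(3*y)/15.


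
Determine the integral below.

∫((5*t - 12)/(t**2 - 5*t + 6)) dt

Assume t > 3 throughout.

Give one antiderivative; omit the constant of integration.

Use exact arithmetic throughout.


Answer: 3*log(t - 3) + 2*log(t - 2).


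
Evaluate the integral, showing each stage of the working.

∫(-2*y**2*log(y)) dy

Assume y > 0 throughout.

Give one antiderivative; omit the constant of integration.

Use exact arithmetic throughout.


Step 1. Integrate ∫(-2*y**2*log(y)) dy by parts with u = log(y), dv = (-2*y**2) dy, so v = -2*y**3/3 [assuming y > 0]: now -2*y**3*log(y)/3 + ∫(2*y**2/3) dy.
Step 2. Evaluate the standard form: now -2*y**3*log(y)/3 + 2*y**3/9.
Answer: -2*y**3*log(y)/3 + 2*y**3/9.


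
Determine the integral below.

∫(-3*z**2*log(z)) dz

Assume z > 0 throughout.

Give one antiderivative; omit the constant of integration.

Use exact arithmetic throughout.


Answer: -z**3*log(z) + z**3/3.


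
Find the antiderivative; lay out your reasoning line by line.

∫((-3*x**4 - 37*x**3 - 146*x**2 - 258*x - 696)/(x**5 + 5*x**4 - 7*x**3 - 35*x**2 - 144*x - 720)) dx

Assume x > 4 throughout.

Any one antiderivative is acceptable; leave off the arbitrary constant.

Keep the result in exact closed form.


Step 1. Decompose ∫((-3*x**4 - 37*x**3 - 146*x**2 - 258*x - 696)/(x**5 + 5*x**4 - 7*x**3 - 35*x**2 - 144*x - 720)) dx by partial fractions, (-3*x**4 - 37*x**3 - 146*x**2 - 258*x - 696)/(x**5 + 5*x**4 - 7*x**3 - 35*x**2 - 144*x - 720) = -3/(x**2 + 9) - 1/(x + 5) + 2/(x + 4) - 4/(x - 4): now ∫(-4/(x - 4)) dx + ∫(2/(x + 4)) dx + ∫(-1/(x + 5)) dx + ∫(-3/(x**2 + 9)) dx.
Step 2. Evaluate the standard form [assuming x > -5]: now -log(x + 5) + ∫(-4/(x - 4)) dx + ∫(2/(x + 4)) dx + ∫(-3/(x**2 + 9)) dx.
Step 3. Evaluate the standard form [assuming x > 4]: now -4*log(x - 4) - log(x + 5) + ∫(2/(x + 4)) dx + ∫(-3/(x**2 + 9)) dx.
Step 4. Evaluate the standard form [assuming x > -4]: now -4*log(x - 4) + 2*log(x + 4) - log(x + 5) + ∫(-3/(x**2 + 9)) dx.
Step 5. Evaluate the standard form: now -4*log(x - 4) + 2*log(x + 4) - log(x + 5) - atan(x/3).
Answer: -4*log(x - 4) + 2*log(x + 4) - log(x + 5) - atan(x/3).


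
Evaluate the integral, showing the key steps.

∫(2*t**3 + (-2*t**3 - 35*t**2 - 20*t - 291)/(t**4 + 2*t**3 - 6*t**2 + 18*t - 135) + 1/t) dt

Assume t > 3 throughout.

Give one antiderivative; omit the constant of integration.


Step 1. Rewrite: now ∫(1/t) dt + ∫(2*t**3) dt + ∫((-2*t**3 - 35*t**2 - 20*t - 291)/(t**4 + 2*t**3 - 6*t**2 + 18*t - 135)) dt.
Step 2. Evaluate the standard form: now t**4/2 + ∫(1/t) dt + ∫((-2*t**3 - 35*t**2 - 20*t - 291)/(t**4 + 2*t**3 - 6*t**2 + 18*t - 135)) dt.
Step 3. Evaluate the standard form [assuming t > 0]: now t**4/2 + log(t) + ∫((-2*t**3 - 35*t**2 - 20*t - 291)/(t**4 + 2*t**3 - 6*t**2 + 18*t - 135)) dt.
Step 4. Decompose ∫((-2*t**3 - 35*t**2 - 20*t - 291)/(t**4 + 2*t**3 - 6*t**2 + 18*t - 135)) dt by partial fractions, (-2*t**3 - 35*t**2 - 20*t - 291)/(t**4 + 2*t**3 - 6*t**2 + 18*t - 135) = -1/(t**2 + 9) + 3/(t + 5) - 5/(t - 3): now t**4/2 + log(t) + ∫(-5/(t - 3)) dt + ∫(3/(t + 5)) dt + ∫(-1/(t**2 + 9)) dt.
Step 5. Evaluate the standard form [assuming t > 3]: now t**4/2 + log(t) - 5*log(t - 3) + ∫(3/(t + 5)) dt + ∫(-1/(t**2 + 9)) dt.
Step 6. Evaluate the standard form [assuming t > -5]: now t**4/2 + log(t) - 5*log(t - 3) + 3*log(t + 5) + ∫(-1/(t**2 + 9)) dt.
Step 7. Evaluate the standard form: now t**4/2 + log(t) - 5*log(t - 3) + 3*log(t + 5) - atan(t/3)/3.
Answer: t**4/2 + log(t) - 5*log(t - 3) + 3*log(t + 5) - atan(t/3)/3.


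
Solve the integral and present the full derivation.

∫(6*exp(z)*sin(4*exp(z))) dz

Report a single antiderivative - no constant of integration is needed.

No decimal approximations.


Step 1. Substitute u = exp(z), turning ∫(6*exp(z)*sin(4*exp(z))) dz into ∫(6*sin(4*u)) du: now ∫(6*sin(4*u)) du.
Step 2. Evaluate the standard form: now -3*cos(4*u)/2.
Step 3. Substitute back u = exp(z): now -3*cos(4*exp(z))/2.
Answer: -3*cos(4*exp(z))/2.


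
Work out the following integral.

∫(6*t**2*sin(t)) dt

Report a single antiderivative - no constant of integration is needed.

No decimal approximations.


Answer: -6*t**2*cos(t) + 12*t*sin(t) + 12*cos(t).


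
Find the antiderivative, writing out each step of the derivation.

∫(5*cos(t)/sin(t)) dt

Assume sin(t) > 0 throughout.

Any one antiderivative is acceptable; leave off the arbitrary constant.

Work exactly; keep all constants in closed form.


Step 1. Substitute u = sin(t), turning ∫(5*cos(t)/sin(t)) dt into ∫(5/u) du: now ∫(5/u) du.
Step 2. Evaluate the standard form [assuming u > 0]: now 5*log(u).
Step 3. Substitute back u = sin(t): now 5*log(sin(t)).
Answer: 5*log(sin(t)).


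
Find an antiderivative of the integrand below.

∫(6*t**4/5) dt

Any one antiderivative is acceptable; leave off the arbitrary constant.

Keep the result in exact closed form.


Answer: 6*t**5/25.


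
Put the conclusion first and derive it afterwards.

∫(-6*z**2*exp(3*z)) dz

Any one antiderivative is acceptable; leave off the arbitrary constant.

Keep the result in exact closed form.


The answer is -2*z**2*exp(3*z) + 4*z*exp(3*z)/3 - 4*exp(3*z)/9.
Step 1. Integrate ∫(-6*z**2*exp(3*z)) dz by parts with u = z**2, dv = (-6*exp(3*z)) dz, so v = -2*exp(3*z): now -2*z**2*exp(3*z) + ∫(4*z*exp(3*z)) dz.
Step 2. Integrate ∫(4*z*exp(3*z)) dz by parts with u = z, dv = (4*exp(3*z)) dz, so v = 4*exp(3*z)/3: now -2*z**2*exp(3*z) + 4*z*exp(3*z)/3 + ∫(-4*exp(3*z)/3) dz.
Step 3. Evaluate the standard form: now -2*z**2*exp(3*z) + 4*z*exp(3*z)/3 - 4*exp(3*z)/9.
Answer: -2*z**2*exp(3*z) + 4*z*exp(3*z)/3 - 4*exp(3*z)/9.


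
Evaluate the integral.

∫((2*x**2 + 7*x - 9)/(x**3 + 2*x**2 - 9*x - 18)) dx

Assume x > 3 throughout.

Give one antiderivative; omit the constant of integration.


Answer: log(x - 3) + 3*log(x + 2) - 2*log(x + 3).


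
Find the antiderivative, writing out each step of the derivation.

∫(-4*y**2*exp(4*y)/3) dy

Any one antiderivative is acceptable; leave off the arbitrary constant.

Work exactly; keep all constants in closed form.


Step 1. Integrate ∫(-4*y**2*exp(4*y)/3) dy by parts with u = y**2, dv = (-4*exp(4*y)/3) dy, so v = -exp(4*y)/3: now -y**2*exp(4*y)/3 + ∫(2*y*exp(4*y)/3) dy.
Step 2. Integrate ∫(2*y*exp(4*y)/3) dy by parts with u = y, dv = (2*exp(4*y)/3) dy, so v = exp(4*y)/6: now -y**2*exp(4*y)/3 + y*exp(4*y)/6 + ∫(-exp(4*y)/6) dy.
Step 3. Evaluate the standard form: now -y**2*exp(4*y)/3 + y*exp(4*y)/6 - exp(4*y)/24.
Answer: -y**2*exp(4*y)/3 + y*exp(4*y)/6 - exp(4*y)/24.


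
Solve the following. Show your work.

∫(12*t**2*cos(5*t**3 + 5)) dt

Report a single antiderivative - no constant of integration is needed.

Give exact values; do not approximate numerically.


Step 1. Substitute u = t**3 + 1, turning ∫(12*t**2*cos(5*t**3 + 5)) dt into ∫(4*cos(5*u)) du: now ∫(4*cos(5*u)) du.
Step 2. Evaluate the standard form: now 4*sin(5*u)/5.
Step 3. Substitute back u = t**3 + 1: now 4*sin(5*t**3 + 5)/5.
Answer: 4*sin(5*t**3 + 5)/5.


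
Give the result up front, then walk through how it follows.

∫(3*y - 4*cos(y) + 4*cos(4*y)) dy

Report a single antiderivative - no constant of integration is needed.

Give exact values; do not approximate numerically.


The answer is 3*y**2/2 - 4*sin(y) + sin(4*y).
Step 1. Rewrite: now ∫(3*y) dy + ∫(-4*cos(y)) dy + ∫(4*cos(4*y)) dy.
Step 2. Evaluate the standard form: now -4*sin(y) + ∫(3*y) dy + ∫(4*cos(4*y)) dy.
Step 3. Evaluate the standard form: now 3*y**2/2 - 4*sin(y) + ∫(4*cos(4*y)) dy.
Step 4. Evaluate the standard form: now 3*y**2/2 - 4*sin(y) + sin(4*y).
Answer: 3*y**2/2 - 4*sin(y) + sin(4*y).


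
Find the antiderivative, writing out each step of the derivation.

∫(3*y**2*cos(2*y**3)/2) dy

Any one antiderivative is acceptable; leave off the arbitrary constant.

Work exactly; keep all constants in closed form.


Step 1. Substitute u = y**3, turning ∫(3*y**2*cos(2*y**3)/2) dy into ∫(cos(2*u)/2) du: now ∫(cos(2*u)/2) du.
Step 2. Evaluate the standard form: now sin(2*u)/4.
Step 3. Substitute back u = y**3: now sin(2*y**3)/4.
Answer: sin(2*y**3)/4.
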